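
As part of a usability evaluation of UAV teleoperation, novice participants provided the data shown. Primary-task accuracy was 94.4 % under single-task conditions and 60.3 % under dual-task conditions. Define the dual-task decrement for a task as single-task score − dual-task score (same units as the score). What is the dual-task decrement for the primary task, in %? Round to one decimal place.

Decrement = 94.4 − 60.3 = 34.1000 % ≈ 34.1 %.

34.1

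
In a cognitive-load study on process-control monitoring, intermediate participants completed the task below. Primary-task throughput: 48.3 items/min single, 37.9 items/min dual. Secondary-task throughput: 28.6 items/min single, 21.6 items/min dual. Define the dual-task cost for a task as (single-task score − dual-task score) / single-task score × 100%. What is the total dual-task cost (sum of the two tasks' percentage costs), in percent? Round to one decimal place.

Primary cost = (48.3 − 37.9) / 48.3 × 100% = 21.5321%.
Secondary cost = (28.6 − 21.6) / 28.6 × 100% = 24.4755%.
Total = 21.5321% + 24.4755% = 46.0076% ≈ 46.0%.

46.0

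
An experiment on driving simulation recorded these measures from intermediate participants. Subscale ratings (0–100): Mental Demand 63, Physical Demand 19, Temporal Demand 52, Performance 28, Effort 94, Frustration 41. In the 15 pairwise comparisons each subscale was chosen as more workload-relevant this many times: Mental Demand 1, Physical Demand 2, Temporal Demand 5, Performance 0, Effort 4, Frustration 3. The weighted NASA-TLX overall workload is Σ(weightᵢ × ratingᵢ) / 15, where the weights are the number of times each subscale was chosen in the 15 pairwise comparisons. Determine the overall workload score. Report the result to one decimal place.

57.3

The tallies are the weights (they sum to 15).
Weighted sum = 1·63 + 2·19 + 5·52 + 0·28 + 4·94 + 3·41
            = 63 + 38 + 260 + 0 + 376 + 123 = 860.
Overall workload = 860 / 15 = 57.3333 ≈ 57.3.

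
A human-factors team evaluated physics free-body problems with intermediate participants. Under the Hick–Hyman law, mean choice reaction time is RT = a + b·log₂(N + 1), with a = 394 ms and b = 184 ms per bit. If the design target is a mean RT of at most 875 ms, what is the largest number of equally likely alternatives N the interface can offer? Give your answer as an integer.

Set 394 + 184·log₂(N + 1) ≤ 875.
log₂(N + 1) ≤ (875 − 394) / 184 = 2.6141.
N + 1 ≤ 2^2.6141 = 6.1224.
N ≤ 5.1224, so the largest integer N is 5.

5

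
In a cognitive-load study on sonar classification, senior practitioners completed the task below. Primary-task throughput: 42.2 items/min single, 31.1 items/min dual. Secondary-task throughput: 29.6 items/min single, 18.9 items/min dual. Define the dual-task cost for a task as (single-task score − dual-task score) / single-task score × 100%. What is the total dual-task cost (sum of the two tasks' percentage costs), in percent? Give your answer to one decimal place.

62.5

Primary cost = (42.2 − 31.1) / 42.2 × 100% = 26.3033%.
Secondary cost = (29.6 − 18.9) / 29.6 × 100% = 36.1486%.
Total = 26.3033% + 36.1486% = 62.4519% ≈ 62.5%.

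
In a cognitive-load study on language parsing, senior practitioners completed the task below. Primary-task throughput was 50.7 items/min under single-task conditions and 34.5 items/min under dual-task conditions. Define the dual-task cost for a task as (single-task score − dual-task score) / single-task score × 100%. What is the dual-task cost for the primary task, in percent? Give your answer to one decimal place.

32.0

Cost = (50.7 − 34.5) / 50.7 × 100%
     = 16.2000 / 50.7 × 100% = 31.9527%.
≈ 32.0%.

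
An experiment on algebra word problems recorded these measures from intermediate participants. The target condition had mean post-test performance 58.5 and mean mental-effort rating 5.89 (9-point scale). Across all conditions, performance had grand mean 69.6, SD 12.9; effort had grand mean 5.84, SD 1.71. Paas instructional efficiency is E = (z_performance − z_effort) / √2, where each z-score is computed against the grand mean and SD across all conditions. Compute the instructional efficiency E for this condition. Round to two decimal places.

-0.63

z_performance = (58.5 − 69.6) / 12.9 = -11.1000 / 12.9 = -0.8605.
z_effort = (5.89 − 5.84) / 1.71 = 0.0500 / 1.71 = 0.0292.
z_P − z_E = -0.8605 − 0.0292 = -0.8897.
E = -0.8897 / √2 = -0.8897 / 1.41421 = -0.6291 ≈ -0.63.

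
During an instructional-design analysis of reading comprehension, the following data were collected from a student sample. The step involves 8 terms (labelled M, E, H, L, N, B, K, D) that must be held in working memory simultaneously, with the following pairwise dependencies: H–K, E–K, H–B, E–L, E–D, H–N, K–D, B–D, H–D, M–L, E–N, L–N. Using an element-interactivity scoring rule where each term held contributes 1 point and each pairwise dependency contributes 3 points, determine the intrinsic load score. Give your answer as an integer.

44

Count of terms held simultaneously: 8.
Count of pairwise dependencies listed: 12.
Element contribution: 8 × 1 = 8.
Interaction contribution: 12 × 3 = 36.
Intrinsic load = 8 + 36 = 44.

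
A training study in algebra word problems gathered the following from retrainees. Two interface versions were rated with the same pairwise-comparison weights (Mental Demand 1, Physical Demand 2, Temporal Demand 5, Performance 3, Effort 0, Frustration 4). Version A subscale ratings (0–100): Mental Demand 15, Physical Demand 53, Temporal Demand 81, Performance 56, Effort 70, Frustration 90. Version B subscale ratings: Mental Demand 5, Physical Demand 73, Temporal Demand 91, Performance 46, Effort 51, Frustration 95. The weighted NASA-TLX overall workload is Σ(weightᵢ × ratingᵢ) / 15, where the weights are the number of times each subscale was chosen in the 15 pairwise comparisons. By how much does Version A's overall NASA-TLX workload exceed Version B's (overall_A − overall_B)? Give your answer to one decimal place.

-4.7

Version A weighted sum = 1·15 + 2·53 + 5·81 + 3·56 + 0·70 + 4·90 = 15 + 106 + 405 + 168 + 0 + 360 = 1054; overall_A = 1054/15 = 70.2667.
Version B weighted sum = 1·5 + 2·73 + 5·91 + 3·46 + 0·51 + 4·95 = 5 + 146 + 455 + 138 + 0 + 380 = 1124; overall_B = 1124/15 = 74.9333.
Difference = 70.2667 − 74.9333 = -4.6666 ≈ -4.7.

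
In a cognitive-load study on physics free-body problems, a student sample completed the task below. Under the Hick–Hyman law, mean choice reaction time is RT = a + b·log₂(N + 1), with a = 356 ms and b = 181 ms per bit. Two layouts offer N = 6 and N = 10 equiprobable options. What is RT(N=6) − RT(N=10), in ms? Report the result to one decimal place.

-118.0

RT(6) = 356 + 181·log₂(7) = 356 + 181·2.8074 = 864.1394 ms.
RT(10) = 356 + 181·log₂(11) = 356 + 181·3.4594 = 982.1514 ms.
Difference = 864.1394 − 982.1514 = -118.0120 ≈ -118.0 ms.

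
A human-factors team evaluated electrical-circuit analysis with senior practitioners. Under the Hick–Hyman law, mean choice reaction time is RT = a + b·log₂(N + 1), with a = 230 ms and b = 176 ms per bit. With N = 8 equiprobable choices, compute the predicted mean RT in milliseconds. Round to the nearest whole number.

788

log₂(8 + 1) = log₂(9) = 3.1699.
RT = 230 + 176 × 3.1699 = 230 + 557.9024 = 787.9024 ms.
≈ 788 ms.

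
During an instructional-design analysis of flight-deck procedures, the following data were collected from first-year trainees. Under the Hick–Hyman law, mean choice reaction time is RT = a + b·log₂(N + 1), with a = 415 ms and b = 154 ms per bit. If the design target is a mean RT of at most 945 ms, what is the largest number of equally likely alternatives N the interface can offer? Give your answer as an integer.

9

Set 415 + 154·log₂(N + 1) ≤ 945.
log₂(N + 1) ≤ (945 − 415) / 154 = 3.4416.
N + 1 ≤ 2^3.4416 = 10.8649.
N ≤ 9.8649, so the largest integer N is 9.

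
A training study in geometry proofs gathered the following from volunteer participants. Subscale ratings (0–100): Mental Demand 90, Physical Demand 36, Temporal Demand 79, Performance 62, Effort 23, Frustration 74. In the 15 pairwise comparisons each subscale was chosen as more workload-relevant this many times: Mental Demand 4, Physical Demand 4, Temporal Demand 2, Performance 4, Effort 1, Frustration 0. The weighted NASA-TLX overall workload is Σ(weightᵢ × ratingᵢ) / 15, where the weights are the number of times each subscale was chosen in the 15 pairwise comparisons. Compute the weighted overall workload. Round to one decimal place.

The tallies are the weights (they sum to 15).
Weighted sum = 4·90 + 4·36 + 2·79 + 4·62 + 1·23 + 0·74
            = 360 + 144 + 158 + 248 + 23 + 0 = 933.
Overall workload = 933 / 15 = 62.2000 ≈ 62.2.

62.2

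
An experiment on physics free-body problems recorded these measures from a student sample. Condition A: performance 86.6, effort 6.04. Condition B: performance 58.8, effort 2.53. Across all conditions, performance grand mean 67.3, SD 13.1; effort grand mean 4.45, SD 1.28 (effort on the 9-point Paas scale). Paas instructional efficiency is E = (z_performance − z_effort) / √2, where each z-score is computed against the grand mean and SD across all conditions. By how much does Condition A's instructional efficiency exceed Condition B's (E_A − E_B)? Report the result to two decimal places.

Condition A: z_P = (86.6 − 67.3)/13.1 = 1.4733; z_E = (6.04 − 4.45)/1.28 = 1.2422; E_A = (1.4733 − 1.2422)/√2 = 0.1634.
Condition B: z_P = (58.8 − 67.3)/13.1 = -0.6489; z_E = (2.53 − 4.45)/1.28 = -1.5000; E_B = (-0.6489 − (-1.5000))/√2 = 0.6018.
E_A − E_B = 0.1634 − 0.6018 = -0.4384 ≈ -0.44.

-0.44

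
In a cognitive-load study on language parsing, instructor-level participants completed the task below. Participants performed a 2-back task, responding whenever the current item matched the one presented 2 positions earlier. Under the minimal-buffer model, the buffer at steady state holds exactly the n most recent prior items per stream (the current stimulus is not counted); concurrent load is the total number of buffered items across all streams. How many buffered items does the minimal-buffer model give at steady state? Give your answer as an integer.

The buffer holds the 2 most recent prior items.
Steady-state concurrent load = 2 items.

2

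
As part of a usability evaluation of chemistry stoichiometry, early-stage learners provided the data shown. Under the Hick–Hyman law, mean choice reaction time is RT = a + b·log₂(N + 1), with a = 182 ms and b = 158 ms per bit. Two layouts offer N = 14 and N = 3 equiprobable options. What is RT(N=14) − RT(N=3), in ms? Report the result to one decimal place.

RT(14) = 182 + 158·log₂(15) = 182 + 158·3.9069 = 799.2902 ms.
RT(3) = 182 + 158·log₂(4) = 182 + 158·2.0000 = 498.0000 ms.
Difference = 799.2902 − 498.0000 = 301.2902 ≈ 301.3 ms.

301.3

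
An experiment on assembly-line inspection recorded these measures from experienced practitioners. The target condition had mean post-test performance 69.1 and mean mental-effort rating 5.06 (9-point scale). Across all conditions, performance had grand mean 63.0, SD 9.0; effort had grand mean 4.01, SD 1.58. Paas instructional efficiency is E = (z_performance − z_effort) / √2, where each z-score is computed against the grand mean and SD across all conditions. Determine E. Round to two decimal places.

0.01

z_performance = (69.1 − 63.0) / 9.0 = 6.1000 / 9.0 = 0.6778.
z_effort = (5.06 − 4.01) / 1.58 = 1.0500 / 1.58 = 0.6646.
z_P − z_E = 0.6778 − 0.6646 = 0.0132.
E = 0.0132 / √2 = 0.0132 / 1.41421 = 0.0093 ≈ 0.01.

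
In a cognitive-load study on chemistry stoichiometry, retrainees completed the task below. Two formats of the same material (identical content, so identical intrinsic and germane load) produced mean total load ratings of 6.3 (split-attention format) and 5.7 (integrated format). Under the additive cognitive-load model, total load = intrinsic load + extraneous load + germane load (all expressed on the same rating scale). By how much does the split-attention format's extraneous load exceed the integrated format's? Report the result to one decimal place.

0.6

Intrinsic and germane load are equal across formats, so the difference in total load equals the difference in extraneous load.
Extraneous-load difference = 6.3 − 5.7 = 0.6.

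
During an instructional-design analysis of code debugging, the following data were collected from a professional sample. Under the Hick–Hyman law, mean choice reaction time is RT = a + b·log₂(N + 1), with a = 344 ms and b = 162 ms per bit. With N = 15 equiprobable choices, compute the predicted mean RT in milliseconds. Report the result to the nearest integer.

log₂(15 + 1) = log₂(16) = 4.0000.
RT = 344 + 162 × 4.0000 = 344 + 648.0000 = 992.0000 ms.
≈ 992 ms.

992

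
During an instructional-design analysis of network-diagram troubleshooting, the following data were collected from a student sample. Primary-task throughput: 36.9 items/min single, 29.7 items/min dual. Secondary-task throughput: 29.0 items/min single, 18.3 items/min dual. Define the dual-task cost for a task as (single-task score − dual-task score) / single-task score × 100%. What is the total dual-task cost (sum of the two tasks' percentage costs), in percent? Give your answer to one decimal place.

56.4

Primary cost = (36.9 − 29.7) / 36.9 × 100% = 19.5122%.
Secondary cost = (29.0 − 18.3) / 29.0 × 100% = 36.8966%.
Total = 19.5122% + 36.8966% = 56.4088% ≈ 56.4%.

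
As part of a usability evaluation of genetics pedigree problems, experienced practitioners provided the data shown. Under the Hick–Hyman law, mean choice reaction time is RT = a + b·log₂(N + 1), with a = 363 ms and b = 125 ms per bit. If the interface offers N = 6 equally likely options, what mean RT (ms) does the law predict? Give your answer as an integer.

log₂(6 + 1) = log₂(7) = 2.8074.
RT = 363 + 125 × 2.8074 = 363 + 350.9250 = 713.9250 ms.
≈ 714 ms.

714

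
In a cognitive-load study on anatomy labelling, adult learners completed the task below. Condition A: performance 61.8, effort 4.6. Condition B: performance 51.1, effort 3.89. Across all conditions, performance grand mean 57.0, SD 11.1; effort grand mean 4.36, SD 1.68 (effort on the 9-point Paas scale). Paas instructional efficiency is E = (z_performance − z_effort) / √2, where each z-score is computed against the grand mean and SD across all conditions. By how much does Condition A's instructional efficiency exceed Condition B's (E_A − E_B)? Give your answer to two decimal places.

Condition A: z_P = (61.8 − 57.0)/11.1 = 0.4324; z_E = (4.6 − 4.36)/1.68 = 0.1429; E_A = (0.4324 − 0.1429)/√2 = 0.2047.
Condition B: z_P = (51.1 − 57.0)/11.1 = -0.5315; z_E = (3.89 − 4.36)/1.68 = -0.2798; E_B = (-0.5315 − (-0.2798))/√2 = -0.1780.
E_A − E_B = 0.2047 − (-0.1780) = 0.3827 ≈ 0.38.

0.38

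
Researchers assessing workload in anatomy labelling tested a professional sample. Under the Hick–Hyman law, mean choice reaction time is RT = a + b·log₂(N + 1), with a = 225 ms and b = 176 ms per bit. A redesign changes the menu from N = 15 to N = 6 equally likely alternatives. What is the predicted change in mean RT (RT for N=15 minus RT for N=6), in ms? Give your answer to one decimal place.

209.9

RT(15) = 225 + 176·log₂(16) = 225 + 176·4.0000 = 929.0000 ms.
RT(6) = 225 + 176·log₂(7) = 225 + 176·2.8074 = 719.1024 ms.
Difference = 929.0000 − 719.1024 = 209.8976 ≈ 209.9 ms.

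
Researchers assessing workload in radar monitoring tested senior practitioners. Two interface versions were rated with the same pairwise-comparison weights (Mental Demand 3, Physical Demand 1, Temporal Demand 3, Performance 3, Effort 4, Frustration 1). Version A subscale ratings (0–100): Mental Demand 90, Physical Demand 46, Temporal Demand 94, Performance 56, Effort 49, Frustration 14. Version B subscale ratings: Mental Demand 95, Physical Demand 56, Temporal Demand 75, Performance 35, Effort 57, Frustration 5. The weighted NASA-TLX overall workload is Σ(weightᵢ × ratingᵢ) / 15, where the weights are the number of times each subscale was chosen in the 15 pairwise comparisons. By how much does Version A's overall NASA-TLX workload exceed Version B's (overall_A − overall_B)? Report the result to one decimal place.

Version A weighted sum = 3·90 + 1·46 + 3·94 + 3·56 + 4·49 + 1·14 = 270 + 46 + 282 + 168 + 196 + 14 = 976; overall_A = 976/15 = 65.0667.
Version B weighted sum = 3·95 + 1·56 + 3·75 + 3·35 + 4·57 + 1·5 = 285 + 56 + 225 + 105 + 228 + 5 = 904; overall_B = 904/15 = 60.2667.
Difference = 65.0667 − 60.2667 = 4.8000 ≈ 4.8.

4.8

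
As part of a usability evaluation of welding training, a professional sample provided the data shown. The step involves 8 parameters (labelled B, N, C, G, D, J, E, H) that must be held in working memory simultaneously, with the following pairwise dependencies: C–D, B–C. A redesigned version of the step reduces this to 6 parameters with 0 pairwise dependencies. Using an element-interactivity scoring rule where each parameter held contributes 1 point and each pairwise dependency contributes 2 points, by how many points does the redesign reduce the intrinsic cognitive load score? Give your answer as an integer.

6

Original: 8 × 1 + 2 × 2 = 8 + 4 = 12.
Redesigned: 6 × 1 + 0 × 2 = 6 + 0 = 6.
Reduction = 12 − 6 = 6.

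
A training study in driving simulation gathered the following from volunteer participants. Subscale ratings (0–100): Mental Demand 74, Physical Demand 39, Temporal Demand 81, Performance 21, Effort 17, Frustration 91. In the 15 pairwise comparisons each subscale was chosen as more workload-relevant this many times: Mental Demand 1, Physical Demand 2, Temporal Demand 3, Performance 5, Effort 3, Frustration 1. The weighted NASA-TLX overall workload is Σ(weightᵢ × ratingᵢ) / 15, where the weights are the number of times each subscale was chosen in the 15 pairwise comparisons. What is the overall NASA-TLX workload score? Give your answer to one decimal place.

The tallies are the weights (they sum to 15).
Weighted sum = 1·74 + 2·39 + 3·81 + 5·21 + 3·17 + 1·91
            = 74 + 78 + 243 + 105 + 51 + 91 = 642.
Overall workload = 642 / 15 = 42.8000 ≈ 42.8.

42.8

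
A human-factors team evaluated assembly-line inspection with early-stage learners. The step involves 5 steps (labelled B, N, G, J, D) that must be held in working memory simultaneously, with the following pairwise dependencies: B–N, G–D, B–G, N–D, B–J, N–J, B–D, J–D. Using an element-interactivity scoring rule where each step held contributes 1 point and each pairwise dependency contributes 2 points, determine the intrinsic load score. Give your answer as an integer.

21

Count of steps held simultaneously: 5.
Count of pairwise dependencies listed: 8.
Element contribution: 5 × 1 = 5.
Interaction contribution: 8 × 2 = 16.
Intrinsic load = 5 + 16 = 21.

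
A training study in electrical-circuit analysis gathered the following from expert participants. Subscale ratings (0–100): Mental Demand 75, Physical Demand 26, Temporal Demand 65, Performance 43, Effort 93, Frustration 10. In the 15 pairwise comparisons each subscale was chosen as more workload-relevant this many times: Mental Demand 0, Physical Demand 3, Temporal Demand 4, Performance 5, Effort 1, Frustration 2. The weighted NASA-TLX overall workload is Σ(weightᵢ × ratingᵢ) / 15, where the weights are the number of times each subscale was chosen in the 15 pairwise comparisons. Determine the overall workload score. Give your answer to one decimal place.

The tallies are the weights (they sum to 15).
Weighted sum = 0·75 + 3·26 + 4·65 + 5·43 + 1·93 + 2·10
            = 0 + 78 + 260 + 215 + 93 + 20 = 666.
Overall workload = 666 / 15 = 44.4000 ≈ 44.4.

44.4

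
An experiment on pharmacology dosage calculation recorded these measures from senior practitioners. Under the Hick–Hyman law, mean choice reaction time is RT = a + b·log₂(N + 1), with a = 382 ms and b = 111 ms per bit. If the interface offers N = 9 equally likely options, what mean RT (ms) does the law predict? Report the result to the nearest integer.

log₂(9 + 1) = log₂(10) = 3.3219.
RT = 382 + 111 × 3.3219 = 382 + 368.7309 = 750.7309 ms.
≈ 751 ms.

751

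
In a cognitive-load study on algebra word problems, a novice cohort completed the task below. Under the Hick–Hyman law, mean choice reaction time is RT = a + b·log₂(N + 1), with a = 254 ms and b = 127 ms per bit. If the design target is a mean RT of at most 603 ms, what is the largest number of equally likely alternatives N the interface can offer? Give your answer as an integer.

5

Set 254 + 127·log₂(N + 1) ≤ 603.
log₂(N + 1) ≤ (603 − 254) / 127 = 2.7480.
N + 1 ≤ 2^2.7480 = 6.7179.
N ≤ 5.7179, so the largest integer N is 5.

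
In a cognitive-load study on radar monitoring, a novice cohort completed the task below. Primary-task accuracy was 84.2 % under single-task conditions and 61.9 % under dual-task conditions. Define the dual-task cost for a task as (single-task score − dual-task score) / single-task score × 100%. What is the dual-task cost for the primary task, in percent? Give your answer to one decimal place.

26.5

Cost = (84.2 − 61.9) / 84.2 × 100%
     = 22.3000 / 84.2 × 100% = 26.4846%.
≈ 26.5%.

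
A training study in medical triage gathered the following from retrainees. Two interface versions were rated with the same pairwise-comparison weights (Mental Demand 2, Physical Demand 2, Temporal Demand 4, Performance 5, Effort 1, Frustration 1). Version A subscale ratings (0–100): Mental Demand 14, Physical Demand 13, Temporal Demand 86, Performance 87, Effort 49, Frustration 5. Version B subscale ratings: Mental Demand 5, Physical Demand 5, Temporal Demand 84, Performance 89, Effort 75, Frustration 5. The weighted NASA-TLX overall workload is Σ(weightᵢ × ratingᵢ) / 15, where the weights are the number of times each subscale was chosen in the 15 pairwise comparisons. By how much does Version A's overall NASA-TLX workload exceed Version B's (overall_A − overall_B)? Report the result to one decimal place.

0.4

Version A weighted sum = 2·14 + 2·13 + 4·86 + 5·87 + 1·49 + 1·5 = 28 + 26 + 344 + 435 + 49 + 5 = 887; overall_A = 887/15 = 59.1333.
Version B weighted sum = 2·5 + 2·5 + 4·84 + 5·89 + 1·75 + 1·5 = 10 + 10 + 336 + 445 + 75 + 5 = 881; overall_B = 881/15 = 58.7333.
Difference = 59.1333 − 58.7333 = 0.4000 ≈ 0.4.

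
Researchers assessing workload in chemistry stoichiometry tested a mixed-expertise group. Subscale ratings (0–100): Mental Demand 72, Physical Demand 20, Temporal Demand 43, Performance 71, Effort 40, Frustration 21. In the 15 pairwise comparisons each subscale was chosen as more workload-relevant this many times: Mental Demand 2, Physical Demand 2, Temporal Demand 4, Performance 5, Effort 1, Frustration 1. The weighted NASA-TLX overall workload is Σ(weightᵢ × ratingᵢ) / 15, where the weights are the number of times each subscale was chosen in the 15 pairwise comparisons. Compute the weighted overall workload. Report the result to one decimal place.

51.5

The tallies are the weights (they sum to 15).
Weighted sum = 2·72 + 2·20 + 4·43 + 5·71 + 1·40 + 1·21
            = 144 + 40 + 172 + 355 + 40 + 21 = 772.
Overall workload = 772 / 15 = 51.4667 ≈ 51.5.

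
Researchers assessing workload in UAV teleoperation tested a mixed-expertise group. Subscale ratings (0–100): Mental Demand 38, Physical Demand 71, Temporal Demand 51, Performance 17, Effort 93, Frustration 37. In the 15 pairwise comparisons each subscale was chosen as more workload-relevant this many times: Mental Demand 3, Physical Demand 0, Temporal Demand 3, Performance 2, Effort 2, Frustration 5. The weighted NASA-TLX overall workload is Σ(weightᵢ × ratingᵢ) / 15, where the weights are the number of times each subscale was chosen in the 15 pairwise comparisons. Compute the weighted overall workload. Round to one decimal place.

The tallies are the weights (they sum to 15).
Weighted sum = 3·38 + 0·71 + 3·51 + 2·17 + 2·93 + 5·37
            = 114 + 0 + 153 + 34 + 186 + 185 = 672.
Overall workload = 672 / 15 = 44.8000 ≈ 44.8.

44.8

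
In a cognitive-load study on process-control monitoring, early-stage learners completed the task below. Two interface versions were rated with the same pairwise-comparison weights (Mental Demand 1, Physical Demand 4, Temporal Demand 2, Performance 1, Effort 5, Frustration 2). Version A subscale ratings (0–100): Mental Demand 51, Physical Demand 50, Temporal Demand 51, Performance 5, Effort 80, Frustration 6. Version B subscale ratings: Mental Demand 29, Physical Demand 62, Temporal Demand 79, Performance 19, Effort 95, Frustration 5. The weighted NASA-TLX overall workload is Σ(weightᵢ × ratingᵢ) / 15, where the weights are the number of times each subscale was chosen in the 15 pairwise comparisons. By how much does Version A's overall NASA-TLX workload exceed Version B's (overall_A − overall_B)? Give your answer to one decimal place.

-11.3

Version A weighted sum = 1·51 + 4·50 + 2·51 + 1·5 + 5·80 + 2·6 = 51 + 200 + 102 + 5 + 400 + 12 = 770; overall_A = 770/15 = 51.3333.
Version B weighted sum = 1·29 + 4·62 + 2·79 + 1·19 + 5·95 + 2·5 = 29 + 248 + 158 + 19 + 475 + 10 = 939; overall_B = 939/15 = 62.6000.
Difference = 51.3333 − 62.6000 = -11.2667 ≈ -11.3.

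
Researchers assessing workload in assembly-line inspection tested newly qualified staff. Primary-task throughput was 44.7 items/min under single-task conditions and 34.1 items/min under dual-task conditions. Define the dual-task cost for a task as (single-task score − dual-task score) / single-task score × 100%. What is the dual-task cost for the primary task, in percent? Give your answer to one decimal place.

23.7

Cost = (44.7 − 34.1) / 44.7 × 100%
     = 10.6000 / 44.7 × 100% = 23.7136%.
≈ 23.7%.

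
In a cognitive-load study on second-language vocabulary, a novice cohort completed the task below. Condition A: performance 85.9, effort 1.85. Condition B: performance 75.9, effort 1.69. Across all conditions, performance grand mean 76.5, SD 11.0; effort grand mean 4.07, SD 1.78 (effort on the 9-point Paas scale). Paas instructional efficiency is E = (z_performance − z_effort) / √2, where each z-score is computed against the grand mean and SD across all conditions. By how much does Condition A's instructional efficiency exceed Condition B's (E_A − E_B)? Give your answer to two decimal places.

Condition A: z_P = (85.9 − 76.5)/11.0 = 0.8545; z_E = (1.85 − 4.07)/1.78 = -1.2472; E_A = (0.8545 − (-1.2472))/√2 = 1.4861.
Condition B: z_P = (75.9 − 76.5)/11.0 = -0.0545; z_E = (1.69 − 4.07)/1.78 = -1.3371; E_B = (-0.0545 − (-1.3371))/√2 = 0.9069.
E_A − E_B = 1.4861 − 0.9069 = 0.5792 ≈ 0.58.

0.58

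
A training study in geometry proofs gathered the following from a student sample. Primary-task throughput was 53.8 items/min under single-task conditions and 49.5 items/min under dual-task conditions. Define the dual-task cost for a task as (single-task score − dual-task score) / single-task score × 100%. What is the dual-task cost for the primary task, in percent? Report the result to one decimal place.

Cost = (53.8 − 49.5) / 53.8 × 100%
     = 4.3000 / 53.8 × 100% = 7.9926%.
≈ 8.0%.

8.0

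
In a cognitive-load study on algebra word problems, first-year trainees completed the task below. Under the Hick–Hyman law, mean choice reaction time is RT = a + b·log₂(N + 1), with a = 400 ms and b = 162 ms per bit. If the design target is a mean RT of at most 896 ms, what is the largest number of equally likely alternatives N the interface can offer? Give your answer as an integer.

Set 400 + 162·log₂(N + 1) ≤ 896.
log₂(N + 1) ≤ (896 − 400) / 162 = 3.0617.
N + 1 ≤ 2^3.0617 = 8.3496.
N ≤ 7.3496, so the largest integer N is 7.

7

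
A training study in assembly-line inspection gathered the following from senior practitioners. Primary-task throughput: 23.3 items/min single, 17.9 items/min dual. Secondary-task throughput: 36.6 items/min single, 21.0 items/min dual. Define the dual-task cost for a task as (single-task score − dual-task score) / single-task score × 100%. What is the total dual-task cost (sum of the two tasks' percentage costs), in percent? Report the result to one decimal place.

Primary cost = (23.3 − 17.9) / 23.3 × 100% = 23.1760%.
Secondary cost = (36.6 − 21.0) / 36.6 × 100% = 42.6230%.
Total = 23.1760% + 42.6230% = 65.7990% ≈ 65.8%.

65.8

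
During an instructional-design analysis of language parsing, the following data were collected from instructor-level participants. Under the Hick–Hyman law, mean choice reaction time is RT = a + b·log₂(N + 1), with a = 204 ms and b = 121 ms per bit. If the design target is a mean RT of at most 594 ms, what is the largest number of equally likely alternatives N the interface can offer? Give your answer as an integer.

8

Set 204 + 121·log₂(N + 1) ≤ 594.
log₂(N + 1) ≤ (594 − 204) / 121 = 3.2231.
N + 1 ≤ 2^3.2231 = 9.3379.
N ≤ 8.3379, so the largest integer N is 8.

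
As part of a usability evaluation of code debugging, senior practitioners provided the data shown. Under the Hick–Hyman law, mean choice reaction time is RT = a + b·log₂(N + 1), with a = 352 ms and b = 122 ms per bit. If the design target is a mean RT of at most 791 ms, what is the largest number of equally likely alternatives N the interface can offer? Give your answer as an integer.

11

Set 352 + 122·log₂(N + 1) ≤ 791.
log₂(N + 1) ≤ (791 − 352) / 122 = 3.5984.
N + 1 ≤ 2^3.5984 = 12.1123.
N ≤ 11.1123, so the largest integer N is 11.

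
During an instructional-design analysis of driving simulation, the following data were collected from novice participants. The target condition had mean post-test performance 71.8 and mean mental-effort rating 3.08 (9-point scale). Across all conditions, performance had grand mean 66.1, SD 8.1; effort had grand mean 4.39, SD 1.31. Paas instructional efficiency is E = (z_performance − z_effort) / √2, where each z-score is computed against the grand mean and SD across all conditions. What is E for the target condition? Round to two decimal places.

1.20

z_performance = (71.8 − 66.1) / 8.1 = 5.7000 / 8.1 = 0.7037.
z_effort = (3.08 − 4.39) / 1.31 = -1.3100 / 1.31 = -1.0000.
z_P − z_E = 0.7037 − (-1.0000) = 1.7037.
E = 1.7037 / √2 = 1.7037 / 1.41421 = 1.2047 ≈ 1.20.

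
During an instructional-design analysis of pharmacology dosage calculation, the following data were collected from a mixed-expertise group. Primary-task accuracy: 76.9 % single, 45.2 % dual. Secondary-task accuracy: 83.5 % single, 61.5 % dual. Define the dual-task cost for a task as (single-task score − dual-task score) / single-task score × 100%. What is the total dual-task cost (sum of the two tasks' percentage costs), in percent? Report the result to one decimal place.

Primary cost = (76.9 − 45.2) / 76.9 × 100% = 41.2224%.
Secondary cost = (83.5 − 61.5) / 83.5 × 100% = 26.3473%.
Total = 41.2224% + 26.3473% = 67.5697% ≈ 67.6%.

67.6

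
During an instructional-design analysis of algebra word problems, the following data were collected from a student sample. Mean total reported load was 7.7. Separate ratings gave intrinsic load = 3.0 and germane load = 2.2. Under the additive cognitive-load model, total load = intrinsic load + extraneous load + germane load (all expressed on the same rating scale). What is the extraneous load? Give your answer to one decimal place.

extraneous load = total − intrinsic − germane
             = 7.7 − 3.0 − 2.2 = 2.5.

2.5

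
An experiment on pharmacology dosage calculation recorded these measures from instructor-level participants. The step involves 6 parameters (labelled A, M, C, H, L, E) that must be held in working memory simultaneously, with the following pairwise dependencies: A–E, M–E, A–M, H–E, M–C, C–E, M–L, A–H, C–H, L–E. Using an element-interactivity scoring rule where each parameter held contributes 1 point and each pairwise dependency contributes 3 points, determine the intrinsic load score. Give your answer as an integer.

Count of parameters held simultaneously: 6.
Count of pairwise dependencies listed: 10.
Element contribution: 6 × 1 = 6.
Interaction contribution: 10 × 3 = 30.
Intrinsic load = 6 + 30 = 36.

36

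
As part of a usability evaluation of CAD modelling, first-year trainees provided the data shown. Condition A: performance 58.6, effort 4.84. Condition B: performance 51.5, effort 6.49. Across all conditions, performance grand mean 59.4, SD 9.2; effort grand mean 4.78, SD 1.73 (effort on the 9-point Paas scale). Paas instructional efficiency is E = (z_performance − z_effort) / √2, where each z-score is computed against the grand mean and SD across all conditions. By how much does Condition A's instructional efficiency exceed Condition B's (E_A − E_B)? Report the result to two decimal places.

1.22

Condition A: z_P = (58.6 − 59.4)/9.2 = -0.0870; z_E = (4.84 − 4.78)/1.73 = 0.0347; E_A = (-0.0870 − 0.0347)/√2 = -0.0861.
Condition B: z_P = (51.5 − 59.4)/9.2 = -0.8587; z_E = (6.49 − 4.78)/1.73 = 0.9884; E_B = (-0.8587 − 0.9884)/√2 = -1.3061.
E_A − E_B = -0.0861 − (-1.3061) = 1.2200 ≈ 1.22.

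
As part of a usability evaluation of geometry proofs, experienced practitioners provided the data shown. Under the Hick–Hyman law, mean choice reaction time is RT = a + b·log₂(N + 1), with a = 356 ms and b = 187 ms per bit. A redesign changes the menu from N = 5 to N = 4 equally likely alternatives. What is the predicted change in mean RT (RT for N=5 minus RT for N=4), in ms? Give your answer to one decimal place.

RT(5) = 356 + 187·log₂(6) = 356 + 187·2.5850 = 839.3950 ms.
RT(4) = 356 + 187·log₂(5) = 356 + 187·2.3219 = 790.1953 ms.
Difference = 839.3950 − 790.1953 = 49.1997 ≈ 49.2 ms.

49.2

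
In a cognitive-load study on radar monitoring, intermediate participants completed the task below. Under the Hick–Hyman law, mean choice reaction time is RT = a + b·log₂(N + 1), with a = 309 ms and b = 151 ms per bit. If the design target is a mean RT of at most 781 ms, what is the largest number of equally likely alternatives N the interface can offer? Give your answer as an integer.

Set 309 + 151·log₂(N + 1) ≤ 781.
log₂(N + 1) ≤ (781 − 309) / 151 = 3.1258.
N + 1 ≤ 2^3.1258 = 8.7289.
N ≤ 7.7289, so the largest integer N is 7.

7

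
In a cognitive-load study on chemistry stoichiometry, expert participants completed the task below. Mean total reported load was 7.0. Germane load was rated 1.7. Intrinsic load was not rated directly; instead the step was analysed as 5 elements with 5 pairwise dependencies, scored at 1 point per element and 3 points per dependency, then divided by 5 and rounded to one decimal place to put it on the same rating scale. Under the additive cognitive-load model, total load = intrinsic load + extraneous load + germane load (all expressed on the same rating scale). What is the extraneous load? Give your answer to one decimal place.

1.3

Intrinsic (element-interactivity): (5 × 1 + 5 × 3) / 5 = 20 / 5 = 4.0000 → 4.0.
extraneous load = total − intrinsic − germane
             = 7.0 − 4.0 − 1.7 = 1.3.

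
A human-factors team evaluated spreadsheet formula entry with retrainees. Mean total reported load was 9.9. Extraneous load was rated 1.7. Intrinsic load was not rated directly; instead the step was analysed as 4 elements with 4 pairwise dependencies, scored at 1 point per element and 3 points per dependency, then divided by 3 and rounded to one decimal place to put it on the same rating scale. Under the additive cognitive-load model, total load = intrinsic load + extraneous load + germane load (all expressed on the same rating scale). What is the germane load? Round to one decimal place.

2.9

Intrinsic (element-interactivity): (4 × 1 + 4 × 3) / 3 = 16 / 3 = 5.3333 → 5.3.
germane load = total − intrinsic − extraneous
             = 9.9 − 5.3 − 1.7 = 2.9.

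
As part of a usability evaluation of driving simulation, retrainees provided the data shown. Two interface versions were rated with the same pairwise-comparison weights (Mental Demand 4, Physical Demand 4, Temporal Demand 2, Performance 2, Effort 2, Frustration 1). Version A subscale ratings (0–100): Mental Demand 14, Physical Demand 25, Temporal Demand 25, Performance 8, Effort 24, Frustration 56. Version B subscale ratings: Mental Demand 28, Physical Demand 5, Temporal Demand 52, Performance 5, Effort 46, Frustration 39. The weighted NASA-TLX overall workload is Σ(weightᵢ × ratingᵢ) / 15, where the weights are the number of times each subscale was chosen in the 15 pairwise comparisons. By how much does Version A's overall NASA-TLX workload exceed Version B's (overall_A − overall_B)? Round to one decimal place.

-3.4

Version A weighted sum = 4·14 + 4·25 + 2·25 + 2·8 + 2·24 + 1·56 = 56 + 100 + 50 + 16 + 48 + 56 = 326; overall_A = 326/15 = 21.7333.
Version B weighted sum = 4·28 + 4·5 + 2·52 + 2·5 + 2·46 + 1·39 = 112 + 20 + 104 + 10 + 92 + 39 = 377; overall_B = 377/15 = 25.1333.
Difference = 21.7333 − 25.1333 = -3.4000 ≈ -3.4.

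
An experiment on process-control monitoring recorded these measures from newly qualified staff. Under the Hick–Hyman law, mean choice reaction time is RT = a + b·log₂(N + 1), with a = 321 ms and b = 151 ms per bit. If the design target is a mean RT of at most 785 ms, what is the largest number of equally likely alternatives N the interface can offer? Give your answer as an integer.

Set 321 + 151·log₂(N + 1) ≤ 785.
log₂(N + 1) ≤ (785 − 321) / 151 = 3.0728.
N + 1 ≤ 2^3.0728 = 8.4140.
N ≤ 7.4140, so the largest integer N is 7.

7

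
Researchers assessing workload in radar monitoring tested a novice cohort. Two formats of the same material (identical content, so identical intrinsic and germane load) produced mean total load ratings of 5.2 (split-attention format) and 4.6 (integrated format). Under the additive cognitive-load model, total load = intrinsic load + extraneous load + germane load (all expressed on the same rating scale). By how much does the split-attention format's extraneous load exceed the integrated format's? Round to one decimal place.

Intrinsic and germane load are equal across formats, so the difference in total load equals the difference in extraneous load.
Extraneous-load difference = 5.2 − 4.6 = 0.6.

0.6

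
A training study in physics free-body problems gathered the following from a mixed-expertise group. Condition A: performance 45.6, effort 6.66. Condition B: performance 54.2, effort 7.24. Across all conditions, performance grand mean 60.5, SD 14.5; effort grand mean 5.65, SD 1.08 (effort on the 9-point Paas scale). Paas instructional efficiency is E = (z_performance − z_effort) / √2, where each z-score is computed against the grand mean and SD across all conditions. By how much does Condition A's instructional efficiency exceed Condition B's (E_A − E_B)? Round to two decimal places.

Condition A: z_P = (45.6 − 60.5)/14.5 = -1.0276; z_E = (6.66 − 5.65)/1.08 = 0.9352; E_A = (-1.0276 − 0.9352)/√2 = -1.3879.
Condition B: z_P = (54.2 − 60.5)/14.5 = -0.4345; z_E = (7.24 − 5.65)/1.08 = 1.4722; E_B = (-0.4345 − 1.4722)/√2 = -1.3482.
E_A − E_B = -1.3879 − (-1.3482) = -0.0397 ≈ -0.04.

-0.04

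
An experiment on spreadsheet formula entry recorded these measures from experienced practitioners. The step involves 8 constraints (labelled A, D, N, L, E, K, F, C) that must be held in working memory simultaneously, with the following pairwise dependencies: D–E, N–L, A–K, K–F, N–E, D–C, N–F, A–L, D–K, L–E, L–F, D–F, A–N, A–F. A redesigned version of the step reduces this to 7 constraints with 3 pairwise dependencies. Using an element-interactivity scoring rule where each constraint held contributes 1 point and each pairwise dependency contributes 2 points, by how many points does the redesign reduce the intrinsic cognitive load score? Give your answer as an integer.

23

Original: 8 × 1 + 14 × 2 = 8 + 28 = 36.
Redesigned: 7 × 1 + 3 × 2 = 7 + 6 = 13.
Reduction = 36 − 13 = 23.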